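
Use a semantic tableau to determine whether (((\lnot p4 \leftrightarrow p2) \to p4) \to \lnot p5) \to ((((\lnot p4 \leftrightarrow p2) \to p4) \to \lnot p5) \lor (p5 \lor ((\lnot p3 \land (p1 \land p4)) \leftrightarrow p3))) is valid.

Valid

Assume the negation and expand:
Initial set: {\lnot ((((\lnot p4 \leftrightarrow p2) \to p4) \to \lnot p5) \to ((((\lnot p4 \leftrightarrow p2) \to p4) \to \lnot p5) \lor (p5 \lor ((\lnot p3 \land (p1 \land p4)) \leftrightarrow p3))))}.
\lnot ((((\lnot p4 \leftrightarrow p2) \to p4) \to \lnot p5) \to ((((\lnot p4 \leftrightarrow p2) \to p4) \to \lnot p5) \lor (p5 \lor ((\lnot p3 \land (p1 \land p4)) \leftrightarrow p3)))): α-rule — add (((\lnot p4 \leftrightarrow p2) \to p4) \to \lnot p5), \lnot ((((\lnot p4 \leftrightarrow p2) \to p4) \to \lnot p5) \lor (p5 \lor ((\lnot p3 \land (p1 \land p4)) \leftrightarrow p3))).
\lnot ((((\lnot p4 \leftrightarrow p2) \to p4) \to \lnot p5) \lor (p5 \lor ((\lnot p3 \land (p1 \land p4)) \leftrightarrow p3))): α-rule — add \lnot (((\lnot p4 \leftrightarrow p2) \to p4) \to \lnot p5), \lnot (p5 \lor ((\lnot p3 \land (p1 \land p4)) \leftrightarrow p3)).
\lnot (((\lnot p4 \leftrightarrow p2) \to p4) \to \lnot p5): α-rule — add ((\lnot p4 \leftrightarrow p2) \to p4), \lnot \lnot p5.
\lnot (p5 \lor ((\lnot p3 \land (p1 \land p4)) \leftrightarrow p3)): α-rule — add \lnot p5, \lnot ((\lnot p3 \land (p1 \land p4)) \leftrightarrow p3).
× closes — contains both p5 and \lnot p5.
All 1 branch closes.
Every branch closed, so the negation is unsatisfiable and the formula is valid.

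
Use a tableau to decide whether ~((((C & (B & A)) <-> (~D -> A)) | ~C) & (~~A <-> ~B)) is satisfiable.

Initial set: {~((((C & (B & A)) <-> (~D -> A)) | ~C) & (~~A <-> ~B))}.
~((((C & (B & A)) <-> (~D -> A)) | ~C) & (~~A <-> ~B)): β-rule — branch into ~(((C & (B & A)) <-> (~D -> A)) | ~C)  //  ~(~~A <-> ~B).
  branch 1 (add ~(((C & (B & A)) <-> (~D -> A)) | ~C)):
    ~(((C & (B & A)) <-> (~D -> A)) | ~C): α-rule — add ~((C & (B & A)) <-> (~D -> A)), ~~C.
    ~((C & (B & A)) <-> (~D -> A)): β-rule — branch into (C & (B & A)), ~(~D -> A)  //  ~(C & (B & A)), (~D -> A).
      branch 1.1 (add (C & (B & A)), ~(~D -> A)):
        (C & (B & A)): α-rule — add C, (B & A).
        ~(~D -> A): α-rule — add ~D, ~A.
        (B & A): α-rule — add B, A.
        × closes — contains both A and ~A.
      branch 1.2 (add ~(C & (B & A)), (~D -> A)):
        ~(C & (B & A)): β-rule — branch into ~C  //  ~(B & A).
          branch 1.2.1 (add ~C):
            × closes — contains both C and ~C.
          branch 1.2.2 (add ~(B & A)):
            (~D -> A): β-rule — branch into ~~D  //  A.
              branch 1.2.2.1 (add ~~D):
                ~(B & A): β-rule — branch into ~B  //  ~A.
                  branch 1.2.2.1.1 (add ~B):
                    ○ open, literals {B=false, C=true, D=true}.
                  branch 1.2.2.1.2 (add ~A):
                    ○ open, literals {A=false, C=true, D=true}.
              branch 1.2.2.2 (add A):
                ~(B & A): β-rule — branch into ~B  //  ~A.
                  branch 1.2.2.2.1 (add ~B):
                    ○ open, literals {A=true, B=false, C=true}.
                  branch 1.2.2.2.2 (add ~A):
                    × closes — contains both A and ~A.
  branch 2 (add ~(~~A <-> ~B)):
    ~(~~A <-> ~B): β-rule — branch into ~~A, ~~B  //  ~~~A, ~B.
      branch 2.1 (add ~~A, ~~B):
        ~~A: drop double negation, giving A.
        ○ open, literals {A=true, B=true}.
      branch 2.2 (add ~~~A, ~B):
        ~~~A: drop double negation, giving ~A.
        ○ open, literals {A=false, B=false}.
3 branches closed, 5 open.
An open branch gives a satisfying assignment: B=false, C=true, D=true.

Satisfiable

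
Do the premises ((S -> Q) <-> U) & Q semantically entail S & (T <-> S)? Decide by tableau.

Initial set: {(((S -> Q) <-> U) & Q); ~(S & (T <-> S))}.
(((S -> Q) <-> U) & Q): α-rule — add ((S -> Q) <-> U), Q.
~(S & (T <-> S)): β-rule — branch into ~S  //  ~(T <-> S).
  branch 1 (add ~S):
    ((S -> Q) <-> U): β-rule — branch into (S -> Q), U  //  ~(S -> Q), ~U.
      branch 1.1 (add (S -> Q), U):
        (S -> Q): β-rule — branch into ~S  //  Q.
          branch 1.1.1 (add ~S):
            ○ open, literals {Q=1, S=0, U=1}.
          branch 1.1.2 (add Q):
            ○ open, literals {Q=1, S=0, U=1}.
      branch 1.2 (add ~(S -> Q), ~U):
        ~(S -> Q): α-rule — add S, ~Q.
        × closes — contains both S and ~S.
  branch 2 (add ~(T <-> S)):
    ((S -> Q) <-> U): β-rule — branch into (S -> Q), U  //  ~(S -> Q), ~U.
      branch 2.1 (add (S -> Q), U):
        ~(T <-> S): β-rule — branch into T, ~S  //  ~T, S.
          branch 2.1.1 (add T, ~S):
            (S -> Q): β-rule — branch into ~S  //  Q.
              branch 2.1.1.1 (add ~S):
                ○ open, literals {Q=1, S=0, T=1, U=1}.
              branch 2.1.1.2 (add Q):
                ○ open, literals {Q=1, S=0, T=1, U=1}.
          branch 2.1.2 (add ~T, S):
            (S -> Q): β-rule — branch into ~S  //  Q.
              branch 2.1.2.1 (add ~S):
                × closes — contains both S and ~S.
              branch 2.1.2.2 (add Q):
                ○ open, literals {Q=1, S=1, T=0, U=1}.
      branch 2.2 (add ~(S -> Q), ~U):
        ~(S -> Q): α-rule — add S, ~Q.
        × closes — contains both Q and ~Q.
3 branches closed, 5 open.
An open branch gives a countermodel: Q=1, S=0, U=1 (unmentioned atoms arbitrary); the premises hold there but the conclusion fails.

No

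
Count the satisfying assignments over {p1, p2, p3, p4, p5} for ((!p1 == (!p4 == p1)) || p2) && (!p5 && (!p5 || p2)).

Initial set: {(((!p1 == (!p4 == p1)) || p2) && (!p5 && (!p5 || p2)))}.
(((!p1 == (!p4 == p1)) || p2) && (!p5 && (!p5 || p2))): α-rule — add ((!p1 == (!p4 == p1)) || p2), (!p5 && (!p5 || p2)).
(!p5 && (!p5 || p2)): α-rule — add !p5, (!p5 || p2).
((!p1 == (!p4 == p1)) || p2): β-rule — branch into (!p1 == (!p4 == p1))  //  p2.
  branch 1 (add (!p1 == (!p4 == p1))):
    (!p5 || p2): β-rule — branch into !p5  //  p2.
      branch 1.1 (add !p5):
        (!p1 == (!p4 == p1)): β-rule — branch into !p1, (!p4 == p1)  //  !!p1, !(!p4 == p1).
          branch 1.1.1 (add !p1, (!p4 == p1)):
            (!p4 == p1): β-rule — branch into !p4, p1  //  !!p4, !p1.
              branch 1.1.1.1 (add !p4, p1):
                × closes — contains both p1 and !p1.
              branch 1.1.1.2 (add !!p4, !p1):
                ○ open, literals {p1=false, p4=true, p5=false}.
          branch 1.1.2 (add !!p1, !(!p4 == p1)):
            !(!p4 == p1): β-rule — branch into !p4, !p1  //  !!p4, p1.
              branch 1.1.2.1 (add !p4, !p1):
                × closes — contains both p1 and !p1.
              branch 1.1.2.2 (add !!p4, p1):
                ○ open, literals {p1=true, p4=true, p5=false}.
      branch 1.2 (add p2):
        (!p1 == (!p4 == p1)): β-rule — branch into !p1, (!p4 == p1)  //  !!p1, !(!p4 == p1).
          branch 1.2.1 (add !p1, (!p4 == p1)):
            (!p4 == p1): β-rule — branch into !p4, p1  //  !!p4, !p1.
              branch 1.2.1.1 (add !p4, p1):
                × closes — contains both p1 and !p1.
              branch 1.2.1.2 (add !!p4, !p1):
                ○ open, literals {p1=false, p2=true, p4=true, p5=false}.
          branch 1.2.2 (add !!p1, !(!p4 == p1)):
            !(!p4 == p1): β-rule — branch into !p4, !p1  //  !!p4, p1.
              branch 1.2.2.1 (add !p4, !p1):
                × closes — contains both p1 and !p1.
              branch 1.2.2.2 (add !!p4, p1):
                ○ open, literals {p1=true, p2=true, p4=true, p5=false}.
  branch 2 (add p2):
    (!p5 || p2): β-rule — branch into !p5  //  p2.
      branch 2.1 (add !p5):
        ○ open, literals {p2=true, p5=false}.
      branch 2.2 (add p2):
        ○ open, literals {p2=true, p5=false}.
4 branches closed, 6 open.
Each open branch fixes some atoms; the unmentioned ones are free. Counting distinct full assignments: branch {p1=false, p4=true, p5=false} (p2, p3) contributes 4 new; branch {p1=true, p4=true, p5=false} (p2, p3) contributes 4 new; branch {p1=false, p2=true, p4=true, p5=false} (p3) contributes 0 new; branch {p1=true, p2=true, p4=true, p5=false} (p3) contributes 0 new; branch {p2=true, p5=false} (p1, p3, p4) contributes 4 new; branch {p2=true, p5=false} (p1, p3, p4) contributes 0 new. Total: 12.

12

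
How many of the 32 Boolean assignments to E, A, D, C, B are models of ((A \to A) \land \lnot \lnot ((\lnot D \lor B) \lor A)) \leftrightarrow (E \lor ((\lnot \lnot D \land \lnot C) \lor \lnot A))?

22

Initial set: {T (((A \to A) \land \lnot \lnot ((\lnot D \lor B) \lor A)) \leftrightarrow (E \lor ((\lnot \lnot D \land \lnot C) \lor \lnot A)))}.
T (((A \to A) \land \lnot \lnot ((\lnot D \lor B) \lor A)) \leftrightarrow (E \lor ((\lnot \lnot D \land \lnot C) \lor \lnot A))): β-rule — branch into T ((A \to A) \land \lnot \lnot ((\lnot D \lor B) \lor A)), T (E \lor ((\lnot \lnot D \land \lnot C) \lor \lnot A))  //  F ((A \to A) \land \lnot \lnot ((\lnot D \lor B) \lor A)), F (E \lor ((\lnot \lnot D \land \lnot C) \lor \lnot A)).
  branch 1 (add T ((A \to A) \land \lnot \lnot ((\lnot D \lor B) \lor A)), T (E \lor ((\lnot \lnot D \land \lnot C) \lor \lnot A))):
    T ((A \to A) \land \lnot \lnot ((\lnot D \lor B) \lor A)): α-rule — add T (A \to A), T \lnot \lnot ((\lnot D \lor B) \lor A).
    T \lnot \lnot ((\lnot D \lor B) \lor A): drop double negation, giving T ((\lnot D \lor B) \lor A).
    T (E \lor ((\lnot \lnot D \land \lnot C) \lor \lnot A)): β-rule — branch into T E  //  T ((\lnot \lnot D \land \lnot C) \lor \lnot A).
      branch 1.1 (add T E):
        T (A \to A): β-rule — branch into F A  //  T A.
          branch 1.1.1 (add F A):
            T ((\lnot D \lor B) \lor A): β-rule — branch into T (\lnot D \lor B)  //  T A.
              branch 1.1.1.1 (add T (\lnot D \lor B)):
                T (\lnot D \lor B): β-rule — branch into T \lnot D  //  T B.
                  branch 1.1.1.1.1 (add T \lnot D):
                    ○ open, literals {A=false, D=false, E=true}.
                  branch 1.1.1.1.2 (add T B):
                    ○ open, literals {A=false, B=true, E=true}.
              branch 1.1.1.2 (add T A):
                × closes — contains both A and \lnot A.
          branch 1.1.2 (add T A):
            T ((\lnot D \lor B) \lor A): β-rule — branch into T (\lnot D \lor B)  //  T A.
              branch 1.1.2.1 (add T (\lnot D \lor B)):
                T (\lnot D \lor B): β-rule — branch into T \lnot D  //  T B.
                  branch 1.1.2.1.1 (add T \lnot D):
                    ○ open, literals {A=true, D=false, E=true}.
                  branch 1.1.2.1.2 (add T B):
                    ○ open, literals {A=true, B=true, E=true}.
              branch 1.1.2.2 (add T A):
                ○ open, literals {A=true, E=true}.
      branch 1.2 (add T ((\lnot \lnot D \land \lnot C) \lor \lnot A)):
        T (A \to A): β-rule — branch into F A  //  T A.
          branch 1.2.1 (add F A):
            T ((\lnot D \lor B) \lor A): β-rule — branch into T (\lnot D \lor B)  //  T A.
              branch 1.2.1.1 (add T (\lnot D \lor B)):
                T ((\lnot \lnot D \land \lnot C) \lor \lnot A): β-rule — branch into T (\lnot \lnot D \land \lnot C)  //  T \lnot A.
                  branch 1.2.1.1.1 (add T (\lnot \lnot D \land \lnot C)):
                    T (\lnot \lnot D \land \lnot C): α-rule — add T \lnot \lnot D, T \lnot C.
                    T \lnot \lnot D: drop double negation, giving T D.
                    T (\lnot D \lor B): β-rule — branch into T \lnot D  //  T B.
                      branch 1.2.1.1.1.1 (add T \lnot D):
                        × closes — contains both D and \lnot D.
                      branch 1.2.1.1.1.2 (add T B):
                        ○ open, literals {A=false, B=true, C=false, D=true}.
                  branch 1.2.1.1.2 (add T \lnot A):
                    T (\lnot D \lor B): β-rule — branch into T \lnot D  //  T B.
                      branch 1.2.1.1.2.1 (add T \lnot D):
                        ○ open, literals {A=false, D=false}.
                      branch 1.2.1.1.2.2 (add T B):
                        ○ open, literals {A=false, B=true}.
              branch 1.2.1.2 (add T A):
                × closes — contains both A and \lnot A.
          branch 1.2.2 (add T A):
            T ((\lnot D \lor B) \lor A): β-rule — branch into T (\lnot D \lor B)  //  T A.
              branch 1.2.2.1 (add T (\lnot D \lor B)):
                T ((\lnot \lnot D \land \lnot C) \lor \lnot A): β-rule — branch into T (\lnot \lnot D \land \lnot C)  //  T \lnot A.
                  branch 1.2.2.1.1 (add T (\lnot \lnot D \land \lnot C)):
                    T (\lnot \lnot D \land \lnot C): α-rule — add T \lnot \lnot D, T \lnot C.
                    T \lnot \lnot D: drop double negation, giving T D.
                    T (\lnot D \lor B): β-rule — branch into T \lnot D  //  T B.
                      branch 1.2.2.1.1.1 (add T \lnot D):
                        × closes — contains both D and \lnot D.
                      branch 1.2.2.1.1.2 (add T B):
                        ○ open, literals {A=true, B=true, C=false, D=true}.
                  branch 1.2.2.1.2 (add T \lnot A):
                    × closes — contains both A and \lnot A.
              branch 1.2.2.2 (add T A):
                T ((\lnot \lnot D \land \lnot C) \lor \lnot A): β-rule — branch into T (\lnot \lnot D \land \lnot C)  //  T \lnot A.
                  branch 1.2.2.2.1 (add T (\lnot \lnot D \land \lnot C)):
                    T (\lnot \lnot D \land \lnot C): α-rule — add T \lnot \lnot D, T \lnot C.
                    T \lnot \lnot D: drop double negation, giving T D.
                    ○ open, literals {A=true, C=false, D=true}.
                  branch 1.2.2.2.2 (add T \lnot A):
                    × closes — contains both A and \lnot A.
  branch 2 (add F ((A \to A) \land \lnot \lnot ((\lnot D \lor B) \lor A)), F (E \lor ((\lnot \lnot D \land \lnot C) \lor \lnot A))):
    F (E \lor ((\lnot \lnot D \land \lnot C) \lor \lnot A)): α-rule — add F E, F ((\lnot \lnot D \land \lnot C) \lor \lnot A).
    F ((\lnot \lnot D \land \lnot C) \lor \lnot A): α-rule — add F (\lnot \lnot D \land \lnot C), F \lnot A.
    F ((A \to A) \land \lnot \lnot ((\lnot D \lor B) \lor A)): β-rule — branch into F (A \to A)  //  F \lnot \lnot ((\lnot D \lor B) \lor A).
      branch 2.1 (add F (A \to A)):
        F (A \to A): α-rule — add T A, F A.
        × closes — contains both A and \lnot A.
      branch 2.2 (add F \lnot \lnot ((\lnot D \lor B) \lor A)):
        F \lnot \lnot ((\lnot D \lor B) \lor A): drop double negation, giving F ((\lnot D \lor B) \lor A).
        F ((\lnot D \lor B) \lor A): α-rule — add F (\lnot D \lor B), F A.
        × closes — contains both A and \lnot A.
8 branches closed, 10 open.
Each open branch fixes some atoms; the unmentioned ones are free. Counting distinct full assignments: branch {A=false, D=false, E=true} (C, B) contributes 4 new; branch {A=false, B=true, E=true} (D, C) contributes 2 new; branch {A=true, D=false, E=true} (C, B) contributes 4 new; branch {A=true, B=true, E=true} (D, C) contributes 2 new; branch {A=true, E=true} (D, C, B) contributes 2 new; branch {A=false, B=true, C=false, D=true} (E) contributes 1 new; branch {A=false, D=false} (E, C, B) contributes 4 new; branch {A=false, B=true} (E, D, C) contributes 1 new; branch {A=true, B=true, C=false, D=true} (E) contributes 1 new; branch {A=true, C=false, D=true} (E, B) contributes 1 new. Total: 22.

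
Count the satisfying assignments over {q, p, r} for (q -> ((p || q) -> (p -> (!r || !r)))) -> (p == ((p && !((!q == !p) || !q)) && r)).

5

Initial set: {((q -> ((p || q) -> (p -> (!r || !r)))) -> (p == ((p && !((!q == !p) || !q)) && r)))}.
((q -> ((p || q) -> (p -> (!r || !r)))) -> (p == ((p && !((!q == !p) || !q)) && r))): β-rule — branch into !(q -> ((p || q) -> (p -> (!r || !r))))  //  (p == ((p && !((!q == !p) || !q)) && r)).
  branch 1 (add !(q -> ((p || q) -> (p -> (!r || !r))))):
    !(q -> ((p || q) -> (p -> (!r || !r)))): α-rule — add q, !((p || q) -> (p -> (!r || !r))).
    !((p || q) -> (p -> (!r || !r))): α-rule — add (p || q), !(p -> (!r || !r)).
    !(p -> (!r || !r)): α-rule — add p, !(!r || !r).
    !(!r || !r): α-rule — add !!r, !!r.
    (p || q): β-rule — branch into p  //  q.
      branch 1.1 (add p):
        ○ open, literals {p=1, q=1, r=1}.
      branch 1.2 (add q):
        ○ open, literals {p=1, q=1, r=1}.
  branch 2 (add (p == ((p && !((!q == !p) || !q)) && r))):
    (p == ((p && !((!q == !p) || !q)) && r)): β-rule — branch into p, ((p && !((!q == !p) || !q)) && r)  //  !p, !((p && !((!q == !p) || !q)) && r).
      branch 2.1 (add p, ((p && !((!q == !p) || !q)) && r)):
        ((p && !((!q == !p) || !q)) && r): α-rule — add (p && !((!q == !p) || !q)), r.
        (p && !((!q == !p) || !q)): α-rule — add p, !((!q == !p) || !q).
        !((!q == !p) || !q): α-rule — add !(!q == !p), !!q.
        !(!q == !p): β-rule — branch into !q, !!p  //  !!q, !p.
          branch 2.1.1 (add !q, !!p):
            × closes — contains both q and !q.
          branch 2.1.2 (add !!q, !p):
            × closes — contains both p and !p.
      branch 2.2 (add !p, !((p && !((!q == !p) || !q)) && r)):
        !((p && !((!q == !p) || !q)) && r): β-rule — branch into !(p && !((!q == !p) || !q))  //  !r.
          branch 2.2.1 (add !(p && !((!q == !p) || !q))):
            !(p && !((!q == !p) || !q)): β-rule — branch into !p  //  !!((!q == !p) || !q).
              branch 2.2.1.1 (add !p):
                ○ open, literals {p=0}.
              branch 2.2.1.2 (add !!((!q == !p) || !q)):
                !!((!q == !p) || !q): β-rule — branch into (!q == !p)  //  !q.
                  branch 2.2.1.2.1 (add (!q == !p)):
                    (!q == !p): β-rule — branch into !q, !p  //  !!q, !!p.
                      branch 2.2.1.2.1.1 (add !q, !p):
                        ○ open, literals {p=0, q=0}.
                      branch 2.2.1.2.1.2 (add !!q, !!p):
                        × closes — contains both p and !p.
                  branch 2.2.1.2.2 (add !q):
                    ○ open, literals {p=0, q=0}.
          branch 2.2.2 (add !r):
            ○ open, literals {p=0, r=0}.
3 branches closed, 6 open.
Each open branch fixes some atoms; the unmentioned ones are free. Counting distinct full assignments: branch {p=1, q=1, r=1} (none free) contributes 1 new; branch {p=1, q=1, r=1} (none free) contributes 0 new; branch {p=0} (q, r) contributes 4 new; branch {p=0, q=0} (r) contributes 0 new; branch {p=0, q=0} (r) contributes 0 new; branch {p=0, r=0} (q) contributes 0 new. Total: 5.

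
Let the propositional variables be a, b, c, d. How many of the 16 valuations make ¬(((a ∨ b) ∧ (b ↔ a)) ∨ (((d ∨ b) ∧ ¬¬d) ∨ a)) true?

4

Initial set: {¬(((a ∨ b) ∧ (b ↔ a)) ∨ (((d ∨ b) ∧ ¬¬d) ∨ a))}.
¬(((a ∨ b) ∧ (b ↔ a)) ∨ (((d ∨ b) ∧ ¬¬d) ∨ a)): α-rule — add ¬((a ∨ b) ∧ (b ↔ a)), ¬(((d ∨ b) ∧ ¬¬d) ∨ a).
¬(((d ∨ b) ∧ ¬¬d) ∨ a): α-rule — add ¬((d ∨ b) ∧ ¬¬d), ¬a.
¬((a ∨ b) ∧ (b ↔ a)): β-rule — branch into ¬(a ∨ b)  //  ¬(b ↔ a).
  branch 1 (add ¬(a ∨ b)):
    ¬(a ∨ b): α-rule — add ¬a, ¬b.
    ¬((d ∨ b) ∧ ¬¬d): β-rule — branch into ¬(d ∨ b)  //  ¬¬¬d.
      branch 1.1 (add ¬(d ∨ b)):
        ¬(d ∨ b): α-rule — add ¬d, ¬b.
        ○ open, literals {a=F, b=F, d=F}.
      branch 1.2 (add ¬¬¬d):
        ¬¬¬d: drop double negation, giving ¬d.
        ○ open, literals {a=F, b=F, d=F}.
  branch 2 (add ¬(b ↔ a)):
    ¬((d ∨ b) ∧ ¬¬d): β-rule — branch into ¬(d ∨ b)  //  ¬¬¬d.
      branch 2.1 (add ¬(d ∨ b)):
        ¬(d ∨ b): α-rule — add ¬d, ¬b.
        ¬(b ↔ a): β-rule — branch into b, ¬a  //  ¬b, a.
          branch 2.1.1 (add b, ¬a):
            × closes — contains both b and ¬b.
          branch 2.1.2 (add ¬b, a):
            × closes — contains both a and ¬a.
      branch 2.2 (add ¬¬¬d):
        ¬¬¬d: drop double negation, giving ¬d.
        ¬(b ↔ a): β-rule — branch into b, ¬a  //  ¬b, a.
          branch 2.2.1 (add b, ¬a):
            ○ open, literals {a=F, b=T, d=F}.
          branch 2.2.2 (add ¬b, a):
            × closes — contains both a and ¬a.
3 branches closed, 3 open.
Each open branch fixes some atoms; the unmentioned ones are free. Counting distinct full assignments: branch {a=F, b=F, d=F} (c) contributes 2 new; branch {a=F, b=F, d=F} (c) contributes 0 new; branch {a=F, b=T, d=F} (c) contributes 2 new. Total: 4.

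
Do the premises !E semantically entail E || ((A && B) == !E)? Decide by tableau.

No

Initial set: {!E; !(E || ((A && B) == !E))}.
!(E || ((A && B) == !E)): α-rule — add !E, !((A && B) == !E).
!((A && B) == !E): β-rule — branch into (A && B), !!E  //  !(A && B), !E.
  branch 1 (add (A && B), !!E):
    × closes — contains both E and !E.
  branch 2 (add !(A && B), !E):
    !(A && B): β-rule — branch into !A  //  !B.
      branch 2.1 (add !A):
        ○ open, literals {A=0, E=0}.
      branch 2.2 (add !B):
        ○ open, literals {B=0, E=0}.
1 branch closed, 2 open.
An open branch gives a countermodel: A=0, E=0 (unmentioned atoms arbitrary); the premises hold there but the conclusion fails.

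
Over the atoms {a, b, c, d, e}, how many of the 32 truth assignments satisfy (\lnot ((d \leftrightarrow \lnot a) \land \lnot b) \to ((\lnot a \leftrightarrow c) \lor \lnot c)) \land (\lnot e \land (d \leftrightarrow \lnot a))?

Initial set: {((\lnot ((d \leftrightarrow \lnot a) \land \lnot b) \to ((\lnot a \leftrightarrow c) \lor \lnot c)) \land (\lnot e \land (d \leftrightarrow \lnot a)))}.
((\lnot ((d \leftrightarrow \lnot a) \land \lnot b) \to ((\lnot a \leftrightarrow c) \lor \lnot c)) \land (\lnot e \land (d \leftrightarrow \lnot a))): α-rule — add (\lnot ((d \leftrightarrow \lnot a) \land \lnot b) \to ((\lnot a \leftrightarrow c) \lor \lnot c)), (\lnot e \land (d \leftrightarrow \lnot a)).
(\lnot e \land (d \leftrightarrow \lnot a)): α-rule — add \lnot e, (d \leftrightarrow \lnot a).
(\lnot ((d \leftrightarrow \lnot a) \land \lnot b) \to ((\lnot a \leftrightarrow c) \lor \lnot c)): β-rule — branch into \lnot \lnot ((d \leftrightarrow \lnot a) \land \lnot b)  //  ((\lnot a \leftrightarrow c) \lor \lnot c).
  branch 1 (add \lnot \lnot ((d \leftrightarrow \lnot a) \land \lnot b)):
    \lnot \lnot ((d \leftrightarrow \lnot a) \land \lnot b): α-rule — add (d \leftrightarrow \lnot a), \lnot b.
    (d \leftrightarrow \lnot a): β-rule — branch into d, \lnot a  //  \lnot d, \lnot \lnot a.
      branch 1.1 (add d, \lnot a):
        (d \leftrightarrow \lnot a): β-rule — branch into d, \lnot a  //  \lnot d, \lnot \lnot a.
          branch 1.1.1 (add d, \lnot a):
            ○ open, literals {a=F, b=F, d=T, e=F}.
          branch 1.1.2 (add \lnot d, \lnot \lnot a):
            × closes — contains both d and \lnot d.
      branch 1.2 (add \lnot d, \lnot \lnot a):
        (d \leftrightarrow \lnot a): β-rule — branch into d, \lnot a  //  \lnot d, \lnot \lnot a.
          branch 1.2.1 (add d, \lnot a):
            × closes — contains both d and \lnot d.
          branch 1.2.2 (add \lnot d, \lnot \lnot a):
            ○ open, literals {a=T, b=F, d=F, e=F}.
  branch 2 (add ((\lnot a \leftrightarrow c) \lor \lnot c)):
    (d \leftrightarrow \lnot a): β-rule — branch into d, \lnot a  //  \lnot d, \lnot \lnot a.
      branch 2.1 (add d, \lnot a):
        ((\lnot a \leftrightarrow c) \lor \lnot c): β-rule — branch into (\lnot a \leftrightarrow c)  //  \lnot c.
          branch 2.1.1 (add (\lnot a \leftrightarrow c)):
            (\lnot a \leftrightarrow c): β-rule — branch into \lnot a, c  //  \lnot \lnot a, \lnot c.
              branch 2.1.1.1 (add \lnot a, c):
                ○ open, literals {a=F, c=T, d=T, e=F}.
              branch 2.1.1.2 (add \lnot \lnot a, \lnot c):
                × closes — contains both a and \lnot a.
          branch 2.1.2 (add \lnot c):
            ○ open, literals {a=F, c=F, d=T, e=F}.
      branch 2.2 (add \lnot d, \lnot \lnot a):
        ((\lnot a \leftrightarrow c) \lor \lnot c): β-rule — branch into (\lnot a \leftrightarrow c)  //  \lnot c.
          branch 2.2.1 (add (\lnot a \leftrightarrow c)):
            (\lnot a \leftrightarrow c): β-rule — branch into \lnot a, c  //  \lnot \lnot a, \lnot c.
              branch 2.2.1.1 (add \lnot a, c):
                × closes — contains both a and \lnot a.
              branch 2.2.1.2 (add \lnot \lnot a, \lnot c):
                ○ open, literals {a=T, c=F, d=F, e=F}.
          branch 2.2.2 (add \lnot c):
            ○ open, literals {a=T, c=F, d=F, e=F}.
4 branches closed, 6 open.
Each open branch fixes some atoms; the unmentioned ones are free. Counting distinct full assignments: branch {a=F, b=F, d=T, e=F} (c) contributes 2 new; branch {a=T, b=F, d=F, e=F} (c) contributes 2 new; branch {a=F, c=T, d=T, e=F} (b) contributes 1 new; branch {a=F, c=F, d=T, e=F} (b) contributes 1 new; branch {a=T, c=F, d=F, e=F} (b) contributes 1 new; branch {a=T, c=F, d=F, e=F} (b) contributes 0 new. Total: 7.

7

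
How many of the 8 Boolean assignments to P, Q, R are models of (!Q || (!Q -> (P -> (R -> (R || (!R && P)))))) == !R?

4

Initial set: {((!Q || (!Q -> (P -> (R -> (R || (!R && P)))))) == !R)}.
((!Q || (!Q -> (P -> (R -> (R || (!R && P)))))) == !R): β-rule — branch into (!Q || (!Q -> (P -> (R -> (R || (!R && P)))))), !R  //  !(!Q || (!Q -> (P -> (R -> (R || (!R && P)))))), !!R.
  branch 1 (add (!Q || (!Q -> (P -> (R -> (R || (!R && P)))))), !R):
    (!Q || (!Q -> (P -> (R -> (R || (!R && P)))))): β-rule — branch into !Q  //  (!Q -> (P -> (R -> (R || (!R && P))))).
      branch 1.1 (add !Q):
        ○ open, literals {Q=0, R=0}.
      branch 1.2 (add (!Q -> (P -> (R -> (R || (!R && P)))))):
        (!Q -> (P -> (R -> (R || (!R && P))))): β-rule — branch into !!Q  //  (P -> (R -> (R || (!R && P)))).
          branch 1.2.1 (add !!Q):
            ○ open, literals {Q=1, R=0}.
          branch 1.2.2 (add (P -> (R -> (R || (!R && P))))):
            (P -> (R -> (R || (!R && P)))): β-rule — branch into !P  //  (R -> (R || (!R && P))).
              branch 1.2.2.1 (add !P):
                ○ open, literals {P=0, R=0}.
              branch 1.2.2.2 (add (R -> (R || (!R && P)))):
                (R -> (R || (!R && P))): β-rule — branch into !R  //  (R || (!R && P)).
                  branch 1.2.2.2.1 (add !R):
                    ○ open, literals {R=0}.
                  branch 1.2.2.2.2 (add (R || (!R && P))):
                    (R || (!R && P)): β-rule — branch into R  //  (!R && P).
                      branch 1.2.2.2.2.1 (add R):
                        × closes — contains both R and !R.
                      branch 1.2.2.2.2.2 (add (!R && P)):
                        (!R && P): α-rule — add !R, P.
                        ○ open, literals {P=1, R=0}.
  branch 2 (add !(!Q || (!Q -> (P -> (R -> (R || (!R && P)))))), !!R):
    !(!Q || (!Q -> (P -> (R -> (R || (!R && P)))))): α-rule — add !!Q, !(!Q -> (P -> (R -> (R || (!R && P))))).
    !(!Q -> (P -> (R -> (R || (!R && P))))): α-rule — add !Q, !(P -> (R -> (R || (!R && P)))).
    × closes — contains both Q and !Q.
2 branches closed, 5 open.
Each open branch fixes some atoms; the unmentioned ones are free. Counting distinct full assignments: branch {Q=0, R=0} (P) contributes 2 new; branch {Q=1, R=0} (P) contributes 2 new; branch {P=0, R=0} (Q) contributes 0 new; branch {R=0} (P, Q) contributes 0 new; branch {P=1, R=0} (Q) contributes 0 new. Total: 4.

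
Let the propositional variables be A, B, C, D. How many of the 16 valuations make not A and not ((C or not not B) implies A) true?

6

Initial set: {T (not A and not ((C or not not B) implies A))}.
T (not A and not ((C or not not B) implies A)): α-rule — add T not A, T not ((C or not not B) implies A).
T not ((C or not not B) implies A): α-rule — add T (C or not not B), F A.
T (C or not not B): β-rule — branch into T C  //  T not not B.
  branch 1 (add T C):
    ○ open, literals {A=false, C=true}.
  branch 2 (add T not not B):
    T not not B: drop double negation, giving T B.
    ○ open, literals {A=false, B=true}.
0 branches closed, 2 open.
Each open branch fixes some atoms; the unmentioned ones are free. Counting distinct full assignments: branch {A=false, C=true} (B, D) contributes 4 new; branch {A=false, B=true} (C, D) contributes 2 new. Total: 6.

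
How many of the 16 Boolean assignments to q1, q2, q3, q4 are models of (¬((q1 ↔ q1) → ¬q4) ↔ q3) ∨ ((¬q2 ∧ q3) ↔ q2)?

10

Initial set: {((¬((q1 ↔ q1) → ¬q4) ↔ q3) ∨ ((¬q2 ∧ q3) ↔ q2))}.
((¬((q1 ↔ q1) → ¬q4) ↔ q3) ∨ ((¬q2 ∧ q3) ↔ q2)): β-rule — branch into (¬((q1 ↔ q1) → ¬q4) ↔ q3)  //  ((¬q2 ∧ q3) ↔ q2).
  branch 1 (add (¬((q1 ↔ q1) → ¬q4) ↔ q3)):
    (¬((q1 ↔ q1) → ¬q4) ↔ q3): β-rule — branch into ¬((q1 ↔ q1) → ¬q4), q3  //  ¬¬((q1 ↔ q1) → ¬q4), ¬q3.
      branch 1.1 (add ¬((q1 ↔ q1) → ¬q4), q3):
        ¬((q1 ↔ q1) → ¬q4): α-rule — add (q1 ↔ q1), ¬¬q4.
        (q1 ↔ q1): β-rule — branch into q1, q1  //  ¬q1, ¬q1.
          branch 1.1.1 (add q1, q1):
            ○ open, literals {q1=1, q3=1, q4=1}.
          branch 1.1.2 (add ¬q1, ¬q1):
            ○ open, literals {q1=0, q3=1, q4=1}.
      branch 1.2 (add ¬¬((q1 ↔ q1) → ¬q4), ¬q3):
        ¬¬((q1 ↔ q1) → ¬q4): β-rule — branch into ¬(q1 ↔ q1)  //  ¬q4.
          branch 1.2.1 (add ¬(q1 ↔ q1)):
            ¬(q1 ↔ q1): β-rule — branch into q1, ¬q1  //  ¬q1, q1.
              branch 1.2.1.1 (add q1, ¬q1):
                × closes — contains both q1 and ¬q1.
              branch 1.2.1.2 (add ¬q1, q1):
                × closes — contains both q1 and ¬q1.
          branch 1.2.2 (add ¬q4):
            ○ open, literals {q3=0, q4=0}.
  branch 2 (add ((¬q2 ∧ q3) ↔ q2)):
    ((¬q2 ∧ q3) ↔ q2): β-rule — branch into (¬q2 ∧ q3), q2  //  ¬(¬q2 ∧ q3), ¬q2.
      branch 2.1 (add (¬q2 ∧ q3), q2):
        (¬q2 ∧ q3): α-rule — add ¬q2, q3.
        × closes — contains both q2 and ¬q2.
      branch 2.2 (add ¬(¬q2 ∧ q3), ¬q2):
        ¬(¬q2 ∧ q3): β-rule — branch into ¬¬q2  //  ¬q3.
          branch 2.2.1 (add ¬¬q2):
            × closes — contains both q2 and ¬q2.
          branch 2.2.2 (add ¬q3):
            ○ open, literals {q2=0, q3=0}.
4 branches closed, 4 open.
Each open branch fixes some atoms; the unmentioned ones are free. Counting distinct full assignments: branch {q1=1, q3=1, q4=1} (q2) contributes 2 new; branch {q1=0, q3=1, q4=1} (q2) contributes 2 new; branch {q3=0, q4=0} (q1, q2) contributes 4 new; branch {q2=0, q3=0} (q1, q4) contributes 2 new. Total: 10.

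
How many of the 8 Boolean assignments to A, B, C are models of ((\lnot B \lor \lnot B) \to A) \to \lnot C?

Initial set: {(((\lnot B \lor \lnot B) \to A) \to \lnot C)}.
(((\lnot B \lor \lnot B) \to A) \to \lnot C): β-rule — branch into \lnot ((\lnot B \lor \lnot B) \to A)  //  \lnot C.
  branch 1 (add \lnot ((\lnot B \lor \lnot B) \to A)):
    \lnot ((\lnot B \lor \lnot B) \to A): α-rule — add (\lnot B \lor \lnot B), \lnot A.
    (\lnot B \lor \lnot B): β-rule — branch into \lnot B  //  \lnot B.
      branch 1.1 (add \lnot B):
        ○ open, literals {A=F, B=F}.
      branch 1.2 (add \lnot B):
        ○ open, literals {A=F, B=F}.
  branch 2 (add \lnot C):
    ○ open, literals {C=F}.
0 branches closed, 3 open.
Each open branch fixes some atoms; the unmentioned ones are free. Counting distinct full assignments: branch {A=F, B=F} (C) contributes 2 new; branch {A=F, B=F} (C) contributes 0 new; branch {C=F} (A, B) contributes 3 new. Total: 5.

5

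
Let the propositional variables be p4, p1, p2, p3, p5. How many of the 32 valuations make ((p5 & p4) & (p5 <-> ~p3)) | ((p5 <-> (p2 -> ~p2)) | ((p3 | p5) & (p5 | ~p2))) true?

Initial set: {(((p5 & p4) & (p5 <-> ~p3)) | ((p5 <-> (p2 -> ~p2)) | ((p3 | p5) & (p5 | ~p2))))}.
(((p5 & p4) & (p5 <-> ~p3)) | ((p5 <-> (p2 -> ~p2)) | ((p3 | p5) & (p5 | ~p2)))): β-rule — branch into ((p5 & p4) & (p5 <-> ~p3))  //  ((p5 <-> (p2 -> ~p2)) | ((p3 | p5) & (p5 | ~p2))).
  branch 1 (add ((p5 & p4) & (p5 <-> ~p3))):
    ((p5 & p4) & (p5 <-> ~p3)): α-rule — add (p5 & p4), (p5 <-> ~p3).
    (p5 & p4): α-rule — add p5, p4.
    (p5 <-> ~p3): β-rule — branch into p5, ~p3  //  ~p5, ~~p3.
      branch 1.1 (add p5, ~p3):
        ○ open, literals {p3=false, p4=true, p5=true}.
      branch 1.2 (add ~p5, ~~p3):
        × closes — contains both p5 and ~p5.
  branch 2 (add ((p5 <-> (p2 -> ~p2)) | ((p3 | p5) & (p5 | ~p2)))):
    ((p5 <-> (p2 -> ~p2)) | ((p3 | p5) & (p5 | ~p2))): β-rule — branch into (p5 <-> (p2 -> ~p2))  //  ((p3 | p5) & (p5 | ~p2)).
      branch 2.1 (add (p5 <-> (p2 -> ~p2))):
        (p5 <-> (p2 -> ~p2)): β-rule — branch into p5, (p2 -> ~p2)  //  ~p5, ~(p2 -> ~p2).
          branch 2.1.1 (add p5, (p2 -> ~p2)):
            (p2 -> ~p2): β-rule — branch into ~p2  //  ~p2.
              branch 2.1.1.1 (add ~p2):
                ○ open, literals {p2=false, p5=true}.
              branch 2.1.1.2 (add ~p2):
                ○ open, literals {p2=false, p5=true}.
          branch 2.1.2 (add ~p5, ~(p2 -> ~p2)):
            ~(p2 -> ~p2): α-rule — add p2, ~~p2.
            ○ open, literals {p2=true, p5=false}.
      branch 2.2 (add ((p3 | p5) & (p5 | ~p2))):
        ((p3 | p5) & (p5 | ~p2)): α-rule — add (p3 | p5), (p5 | ~p2).
        (p3 | p5): β-rule — branch into p3  //  p5.
          branch 2.2.1 (add p3):
            (p5 | ~p2): β-rule — branch into p5  //  ~p2.
              branch 2.2.1.1 (add p5):
                ○ open, literals {p3=true, p5=true}.
              branch 2.2.1.2 (add ~p2):
                ○ open, literals {p2=false, p3=true}.
          branch 2.2.2 (add p5):
            (p5 | ~p2): β-rule — branch into p5  //  ~p2.
              branch 2.2.2.1 (add p5):
                ○ open, literals {p5=true}.
              branch 2.2.2.2 (add ~p2):
                ○ open, literals {p2=false, p5=true}.
1 branch closed, 8 open.
Each open branch fixes some atoms; the unmentioned ones are free. Counting distinct full assignments: branch {p3=false, p4=true, p5=true} (p1, p2) contributes 4 new; branch {p2=false, p5=true} (p4, p1, p3) contributes 6 new; branch {p2=false, p5=true} (p4, p1, p3) contributes 0 new; branch {p2=true, p5=false} (p4, p1, p3) contributes 8 new; branch {p3=true, p5=true} (p4, p1, p2) contributes 4 new; branch {p2=false, p3=true} (p4, p1, p5) contributes 4 new; branch {p5=true} (p4, p1, p2, p3) contributes 2 new; branch {p2=false, p5=true} (p4, p1, p3) contributes 0 new. Total: 28.

28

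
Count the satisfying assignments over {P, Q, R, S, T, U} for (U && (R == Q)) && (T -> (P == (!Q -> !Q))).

12

Initial set: {((U && (R == Q)) && (T -> (P == (!Q -> !Q))))}.
((U && (R == Q)) && (T -> (P == (!Q -> !Q)))): α-rule — add (U && (R == Q)), (T -> (P == (!Q -> !Q))).
(U && (R == Q)): α-rule — add U, (R == Q).
(T -> (P == (!Q -> !Q))): β-rule — branch into !T  //  (P == (!Q -> !Q)).
  branch 1 (add !T):
    (R == Q): β-rule — branch into R, Q  //  !R, !Q.
      branch 1.1 (add R, Q):
        ○ open, literals {Q=T, R=T, T=F, U=T}.
      branch 1.2 (add !R, !Q):
        ○ open, literals {Q=F, R=F, T=F, U=T}.
  branch 2 (add (P == (!Q -> !Q))):
    (R == Q): β-rule — branch into R, Q  //  !R, !Q.
      branch 2.1 (add R, Q):
        (P == (!Q -> !Q)): β-rule — branch into P, (!Q -> !Q)  //  !P, !(!Q -> !Q).
          branch 2.1.1 (add P, (!Q -> !Q)):
            (!Q -> !Q): β-rule — branch into !!Q  //  !Q.
              branch 2.1.1.1 (add !!Q):
                ○ open, literals {P=T, Q=T, R=T, U=T}.
              branch 2.1.1.2 (add !Q):
                × closes — contains both Q and !Q.
          branch 2.1.2 (add !P, !(!Q -> !Q)):
            !(!Q -> !Q): α-rule — add !Q, !!Q.
            × closes — contains both Q and !Q.
      branch 2.2 (add !R, !Q):
        (P == (!Q -> !Q)): β-rule — branch into P, (!Q -> !Q)  //  !P, !(!Q -> !Q).
          branch 2.2.1 (add P, (!Q -> !Q)):
            (!Q -> !Q): β-rule — branch into !!Q  //  !Q.
              branch 2.2.1.1 (add !!Q):
                × closes — contains both Q and !Q.
              branch 2.2.1.2 (add !Q):
                ○ open, literals {P=T, Q=F, R=F, U=T}.
          branch 2.2.2 (add !P, !(!Q -> !Q)):
            !(!Q -> !Q): α-rule — add !Q, !!Q.
            × closes — contains both Q and !Q.
4 branches closed, 4 open.
Each open branch fixes some atoms; the unmentioned ones are free. Counting distinct full assignments: branch {Q=T, R=T, T=F, U=T} (P, S) contributes 4 new; branch {Q=F, R=F, T=F, U=T} (P, S) contributes 4 new; branch {P=T, Q=T, R=T, U=T} (S, T) contributes 2 new; branch {P=T, Q=F, R=F, U=T} (S, T) contributes 2 new. Total: 12.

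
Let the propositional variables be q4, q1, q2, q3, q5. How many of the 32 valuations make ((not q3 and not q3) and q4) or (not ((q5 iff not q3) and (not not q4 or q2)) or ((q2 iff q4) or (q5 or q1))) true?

Initial set: {T (((not q3 and not q3) and q4) or (not ((q5 iff not q3) and (not not q4 or q2)) or ((q2 iff q4) or (q5 or q1))))}.
T (((not q3 and not q3) and q4) or (not ((q5 iff not q3) and (not not q4 or q2)) or ((q2 iff q4) or (q5 or q1)))): β-rule — branch into T ((not q3 and not q3) and q4)  //  T (not ((q5 iff not q3) and (not not q4 or q2)) or ((q2 iff q4) or (q5 or q1))).
  branch 1 (add T ((not q3 and not q3) and q4)):
    T ((not q3 and not q3) and q4): α-rule — add T (not q3 and not q3), T q4.
    T (not q3 and not q3): α-rule — add T not q3, T not q3.
    ○ open, literals {q3=F, q4=T}.
  branch 2 (add T (not ((q5 iff not q3) and (not not q4 or q2)) or ((q2 iff q4) or (q5 or q1)))):
    T (not ((q5 iff not q3) and (not not q4 or q2)) or ((q2 iff q4) or (q5 or q1))): β-rule — branch into T not ((q5 iff not q3) and (not not q4 or q2))  //  T ((q2 iff q4) or (q5 or q1)).
      branch 2.1 (add T not ((q5 iff not q3) and (not not q4 or q2))):
        T not ((q5 iff not q3) and (not not q4 or q2)): β-rule — branch into F (q5 iff not q3)  //  F (not not q4 or q2).
          branch 2.1.1 (add F (q5 iff not q3)):
            F (q5 iff not q3): β-rule — branch into T q5, F not q3  //  F q5, T not q3.
              branch 2.1.1.1 (add T q5, F not q3):
                ○ open, literals {q3=T, q5=T}.
              branch 2.1.1.2 (add F q5, T not q3):
                ○ open, literals {q3=F, q5=F}.
          branch 2.1.2 (add F (not not q4 or q2)):
            F (not not q4 or q2): α-rule — add F not not q4, F q2.
            F not not q4: drop double negation, giving F q4.
            ○ open, literals {q2=F, q4=F}.
      branch 2.2 (add T ((q2 iff q4) or (q5 or q1))):
        T ((q2 iff q4) or (q5 or q1)): β-rule — branch into T (q2 iff q4)  //  T (q5 or q1).
          branch 2.2.1 (add T (q2 iff q4)):
            T (q2 iff q4): β-rule — branch into T q2, T q4  //  F q2, F q4.
              branch 2.2.1.1 (add T q2, T q4):
                ○ open, literals {q2=T, q4=T}.
              branch 2.2.1.2 (add F q2, F q4):
                ○ open, literals {q2=F, q4=F}.
          branch 2.2.2 (add T (q5 or q1)):
            T (q5 or q1): β-rule — branch into T q5  //  T q1.
              branch 2.2.2.1 (add T q5):
                ○ open, literals {q5=T}.
              branch 2.2.2.2 (add T q1):
                ○ open, literals {q1=T}.
0 branches closed, 8 open.
Each open branch fixes some atoms; the unmentioned ones are free. Counting distinct full assignments: branch {q3=F, q4=T} (q1, q2, q5) contributes 8 new; branch {q3=T, q5=T} (q4, q1, q2) contributes 8 new; branch {q3=F, q5=F} (q4, q1, q2) contributes 4 new; branch {q2=F, q4=F} (q1, q3, q5) contributes 4 new; branch {q2=T, q4=T} (q1, q3, q5) contributes 2 new; branch {q2=F, q4=F} (q1, q3, q5) contributes 0 new; branch {q5=T} (q4, q1, q2, q3) contributes 2 new; branch {q1=T} (q4, q2, q3, q5) contributes 2 new. Total: 30.

30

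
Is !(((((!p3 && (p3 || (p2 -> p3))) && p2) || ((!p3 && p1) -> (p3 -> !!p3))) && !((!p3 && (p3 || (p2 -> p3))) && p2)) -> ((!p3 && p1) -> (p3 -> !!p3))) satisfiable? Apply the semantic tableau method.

Initial set: {!(((((!p3 && (p3 || (p2 -> p3))) && p2) || ((!p3 && p1) -> (p3 -> !!p3))) && !((!p3 && (p3 || (p2 -> p3))) && p2)) -> ((!p3 && p1) -> (p3 -> !!p3)))}.
!(((((!p3 && (p3 || (p2 -> p3))) && p2) || ((!p3 && p1) -> (p3 -> !!p3))) && !((!p3 && (p3 || (p2 -> p3))) && p2)) -> ((!p3 && p1) -> (p3 -> !!p3))): α-rule — add ((((!p3 && (p3 || (p2 -> p3))) && p2) || ((!p3 && p1) -> (p3 -> !!p3))) && !((!p3 && (p3 || (p2 -> p3))) && p2)), !((!p3 && p1) -> (p3 -> !!p3)).
((((!p3 && (p3 || (p2 -> p3))) && p2) || ((!p3 && p1) -> (p3 -> !!p3))) && !((!p3 && (p3 || (p2 -> p3))) && p2)): α-rule — add (((!p3 && (p3 || (p2 -> p3))) && p2) || ((!p3 && p1) -> (p3 -> !!p3))), !((!p3 && (p3 || (p2 -> p3))) && p2).
!((!p3 && p1) -> (p3 -> !!p3)): α-rule — add (!p3 && p1), !(p3 -> !!p3).
(!p3 && p1): α-rule — add !p3, p1.
!(p3 -> !!p3): α-rule — add p3, !!!p3.
× closes — contains both p3 and !p3.
All 1 branch closes.
Every branch closed; the formula is unsatisfiable.

Unsatisfiable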